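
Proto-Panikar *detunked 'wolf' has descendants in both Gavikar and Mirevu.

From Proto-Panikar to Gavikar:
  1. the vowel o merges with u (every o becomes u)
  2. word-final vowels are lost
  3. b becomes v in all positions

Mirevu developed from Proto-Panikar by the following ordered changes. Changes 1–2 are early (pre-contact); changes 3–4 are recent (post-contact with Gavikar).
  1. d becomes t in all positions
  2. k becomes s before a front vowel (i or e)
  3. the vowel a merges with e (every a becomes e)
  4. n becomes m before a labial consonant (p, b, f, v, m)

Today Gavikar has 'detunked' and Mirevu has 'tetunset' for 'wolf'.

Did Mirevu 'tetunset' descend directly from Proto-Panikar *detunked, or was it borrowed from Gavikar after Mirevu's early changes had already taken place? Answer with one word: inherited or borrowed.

inherited

If inherited, *detunked would pass through all of Mirevu's changes:
Mirevu: *detunked > tetunket > tetunset  (by unconditioned shift, palatalisation)
If borrowed from Gavikar 'detunked' after the early changes, it would undergo only the recent ones:
  rule 3 (vowel merger): no change (detunked)
  rule 4 (nasal place assimilation): no change (detunked)
  ⇒ as a loan: detunked
Mirevu 'tetunset' matches the inherited outcome exactly, so it is an inherited cognate, not a loan.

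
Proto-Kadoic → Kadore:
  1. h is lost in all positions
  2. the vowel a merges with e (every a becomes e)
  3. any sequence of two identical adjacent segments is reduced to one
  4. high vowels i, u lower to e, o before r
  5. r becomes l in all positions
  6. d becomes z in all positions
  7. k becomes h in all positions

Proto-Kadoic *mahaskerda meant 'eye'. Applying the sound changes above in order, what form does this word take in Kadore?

Kadore: start from *mahaskerda.
  rule 1 (h-loss): mahaskerda → maaskerda
  rule 2 (vowel merger): maaskerda → meeskerde
  rule 3 (degemination): meeskerde → meskerde
  rule 4: no change — meskerde
  rule 5 (unconditioned shift): meskerde → meskelde
  rule 6 (unconditioned shift): meskelde → meskelze
  rule 7 (unconditioned shift): meskelze → meshelze
  ⇒ Kadore meshelze

meshelze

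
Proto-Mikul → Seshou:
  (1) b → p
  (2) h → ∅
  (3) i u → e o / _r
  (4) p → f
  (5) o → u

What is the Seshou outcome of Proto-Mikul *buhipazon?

fuifazun

Seshou: start from *buhipazon.
  rule 1 (unconditioned shift): buhipazon → puhipazon
  rule 2 (h-loss): puhipazon → puipazon
  rule 3: no change — puipazon
  rule 4 (unconditioned shift): puipazon → fuifazon
  rule 5 (vowel merger): fuifazon → fuifazun
  ⇒ Seshou fuifazun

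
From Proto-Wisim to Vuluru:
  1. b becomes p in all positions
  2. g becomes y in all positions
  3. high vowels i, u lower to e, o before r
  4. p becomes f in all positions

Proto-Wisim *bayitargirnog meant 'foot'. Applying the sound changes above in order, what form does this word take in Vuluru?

fayitaryernoy

Vuluru: *bayitargirnog
  bayitargirnog → payitargirnog   [unconditioned shift]
  payitargirnog → payitaryirnoy   [unconditioned shift]
  payitaryirnoy → payitaryernoy   [pre-rhotic lowering]
  payitaryernoy → fayitaryernoy   [unconditioned shift]
  giving Vuluru fayitaryernoy.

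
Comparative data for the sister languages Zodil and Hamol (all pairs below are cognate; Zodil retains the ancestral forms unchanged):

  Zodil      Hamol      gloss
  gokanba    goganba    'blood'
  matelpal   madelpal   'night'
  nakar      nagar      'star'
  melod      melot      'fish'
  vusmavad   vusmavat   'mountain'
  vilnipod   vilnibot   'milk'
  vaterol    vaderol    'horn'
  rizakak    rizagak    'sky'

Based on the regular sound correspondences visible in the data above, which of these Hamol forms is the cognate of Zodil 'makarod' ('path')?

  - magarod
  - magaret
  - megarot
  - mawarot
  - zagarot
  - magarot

magarot

gokanba ~ goganba, nakar ~ nagar — Zodil k corresponds to Hamol g between vowels (before a back vowel).
melod ~ melot, vusmavad ~ vusmavat — Zodil d corresponds to Hamol t word-finally.
Applying these to Zodil 'makarod':
  makarod → magarod   (k→g between vowels (before a back vowel))
  magarod → magarot   (d→t word-finally)
So the Hamol cognate is 'magarot'.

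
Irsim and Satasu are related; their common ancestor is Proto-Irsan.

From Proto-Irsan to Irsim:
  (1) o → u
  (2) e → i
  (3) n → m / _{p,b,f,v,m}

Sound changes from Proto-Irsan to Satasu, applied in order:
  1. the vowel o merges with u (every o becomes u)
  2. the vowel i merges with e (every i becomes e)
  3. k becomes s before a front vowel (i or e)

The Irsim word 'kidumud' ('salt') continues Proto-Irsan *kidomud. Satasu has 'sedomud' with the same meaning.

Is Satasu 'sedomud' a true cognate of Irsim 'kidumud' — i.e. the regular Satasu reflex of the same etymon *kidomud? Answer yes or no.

no

Derive the expected Satasu reflex of *kidomud:
Satasu: *kidomud > kidumud > kedumud > sedumud  (by vowel merger, vowel merger, palatalisation)
The regular Satasu reflex would be 'sedumud', but the attested form is 'sedomud'. The correspondence is irregular, so they are not cognates (the Satasu form has a different source).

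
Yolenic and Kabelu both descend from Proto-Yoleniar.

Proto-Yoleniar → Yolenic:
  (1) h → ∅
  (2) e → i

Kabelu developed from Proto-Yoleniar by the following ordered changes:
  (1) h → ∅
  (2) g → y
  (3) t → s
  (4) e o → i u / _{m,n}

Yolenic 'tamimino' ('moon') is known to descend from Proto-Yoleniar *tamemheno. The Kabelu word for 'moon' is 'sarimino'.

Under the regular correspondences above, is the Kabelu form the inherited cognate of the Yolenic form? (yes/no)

no

Derive the expected Kabelu reflex of *tamemheno:
Kabelu: start from *tamemheno.
  rule 1 (h-loss): tamemheno → tamemeno
  rule 2: no change — tamemeno
  rule 3 (unconditioned shift): tamemeno → samemeno
  rule 4 (pre-nasal raising): samemeno → samimino
  ⇒ Kabelu samimino
The regular Kabelu reflex would be 'samimino', but the attested form is 'sarimino'. The correspondence is irregular, so they are not cognates (the Kabelu form has a different source).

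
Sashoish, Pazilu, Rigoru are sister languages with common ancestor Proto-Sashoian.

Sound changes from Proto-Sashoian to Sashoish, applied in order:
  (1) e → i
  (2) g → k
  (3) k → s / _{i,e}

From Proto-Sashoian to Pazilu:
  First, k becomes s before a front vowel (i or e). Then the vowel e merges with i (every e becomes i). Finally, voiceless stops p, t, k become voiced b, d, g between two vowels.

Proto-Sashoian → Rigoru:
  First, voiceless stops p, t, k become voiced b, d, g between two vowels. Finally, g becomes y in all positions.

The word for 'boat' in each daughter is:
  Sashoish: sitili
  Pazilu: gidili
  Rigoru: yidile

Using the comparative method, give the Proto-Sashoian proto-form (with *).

*gitile

Position 1: Sashoish has s, Pazilu has g, Rigoru has y. Taking the neighbouring segments as reconstructed: Sashoish s could go back to *k or *g or *s; Pazilu g can only go back to *g; Rigoru y could go back to *g or *y — the one source consistent with every daughter is *g.
Position 6: Sashoish has i, Pazilu has i, Rigoru has e. Rigoru preserves e here (none of its changes turn any other segment into e), so the proto-segment is *e.
This points to *gitile. Verify forward in each daughter:
Sashoish: *gitile
  gitile → gitili   [vowel merger]
  gitili → kitili   [unconditioned shift]
  kitili → sitili   [palatalisation]
  giving Sashoish sitili.
Pazilu: start from *gitile.
  rule 1: no change — gitile
  rule 2 (vowel merger): gitile → gitili
  rule 3 (intervocalic voicing): gitili → gidili
  ⇒ Pazilu gidili
Rigoru: start from *gitile.
  rule 1 (intervocalic voicing): gitile → gidile
  rule 2 (unconditioned shift): gidile → yidile
  ⇒ Rigoru yidile
Only *gitile yields all of Sashoish sitili, Pazilu gidili, Rigoru yidile.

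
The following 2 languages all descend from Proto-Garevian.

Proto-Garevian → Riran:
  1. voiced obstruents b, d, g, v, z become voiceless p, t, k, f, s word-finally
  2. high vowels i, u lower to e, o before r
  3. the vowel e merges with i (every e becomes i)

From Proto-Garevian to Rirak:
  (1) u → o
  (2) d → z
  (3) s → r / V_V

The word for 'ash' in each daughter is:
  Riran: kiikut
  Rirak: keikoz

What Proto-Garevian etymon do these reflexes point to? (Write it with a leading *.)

*keikud

Position 6: Riran has t, Rirak has z. Taking the neighbouring segments as reconstructed: Riran t could go back to *t or *d; Rirak z could go back to *d or *z — the one source consistent with every daughter is *d.
Position 2: Riran has i, Rirak has e. Rirak preserves e here (none of its changes turn any other segment into e), so the proto-segment is *e.
Position 5: Riran has u, Rirak has o. Riran preserves u here (none of its changes turn any other segment into u), so the proto-segment is *u.
Continuing position by position gives *keikud; check it forward:
Riran: *keikud > keikut > kiikut  (by final devoicing, vowel merger)
Rirak: *keikud
  keikud → keikod   [vowel merger]
  keikod → keikoz   [unconditioned shift]
  keikoz (rule 3 does not apply)
  giving Rirak keikoz.
*keikud is the unique common source.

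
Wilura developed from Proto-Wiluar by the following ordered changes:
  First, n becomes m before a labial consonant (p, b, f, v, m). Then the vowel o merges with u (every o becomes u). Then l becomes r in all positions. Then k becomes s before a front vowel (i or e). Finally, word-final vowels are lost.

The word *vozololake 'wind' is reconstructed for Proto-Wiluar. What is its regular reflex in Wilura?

Wilura: start from *vozololake.
  rule 1: no change — vozololake
  rule 2 (vowel merger): vozololake → vuzululake
  rule 3 (unconditioned shift): vuzululake → vuzururake
  rule 4 (palatalisation): vuzururake → vuzururase
  rule 5 (apocope): vuzururase → vuzururas
  ⇒ Wilura vuzururas

vuzururas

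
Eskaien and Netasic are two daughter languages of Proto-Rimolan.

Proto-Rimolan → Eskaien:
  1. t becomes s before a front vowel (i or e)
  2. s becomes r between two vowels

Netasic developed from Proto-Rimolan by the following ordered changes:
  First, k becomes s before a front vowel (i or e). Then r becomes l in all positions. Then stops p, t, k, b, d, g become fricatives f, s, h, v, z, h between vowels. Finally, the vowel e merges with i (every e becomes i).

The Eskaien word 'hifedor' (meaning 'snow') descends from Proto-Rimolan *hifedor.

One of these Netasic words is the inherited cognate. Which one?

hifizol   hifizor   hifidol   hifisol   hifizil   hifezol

hifizol

Netasic: *hifedor
  hifedor (rule 1 does not apply)
  hifedor → hifedol   [unconditioned shift]
  hifedol → hifezol   [intervocalic lenition]
  hifezol → hifizol   [vowel merger]
  giving Netasic hifizol.
Only 'hifizol' matches the regular Netasic development of *hifedor.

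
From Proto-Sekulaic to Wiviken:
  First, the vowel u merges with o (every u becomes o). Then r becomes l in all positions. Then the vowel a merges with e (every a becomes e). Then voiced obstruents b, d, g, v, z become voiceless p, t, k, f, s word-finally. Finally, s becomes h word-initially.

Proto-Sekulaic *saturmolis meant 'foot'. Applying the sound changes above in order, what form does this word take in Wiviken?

Wiviken: start from *saturmolis.
  rule 1 (vowel merger): saturmolis → satormolis
  rule 2 (unconditioned shift): satormolis → satolmolis
  rule 3 (vowel merger): satolmolis → setolmolis
  rule 4: no change — setolmolis
  rule 5 (debuccalisation): setolmolis → hetolmolis
  ⇒ Wiviken hetolmolis

hetolmolis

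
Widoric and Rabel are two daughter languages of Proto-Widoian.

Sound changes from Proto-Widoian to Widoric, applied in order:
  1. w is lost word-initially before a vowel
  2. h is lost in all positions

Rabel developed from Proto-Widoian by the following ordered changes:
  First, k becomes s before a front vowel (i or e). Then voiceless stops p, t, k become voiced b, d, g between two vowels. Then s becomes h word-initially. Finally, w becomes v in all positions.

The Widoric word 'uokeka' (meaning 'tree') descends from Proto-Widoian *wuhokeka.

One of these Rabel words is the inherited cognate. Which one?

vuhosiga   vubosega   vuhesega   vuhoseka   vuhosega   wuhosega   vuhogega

Rabel: start from *wuhokeka.
  rule 1 (palatalisation): wuhokeka → wuhoseka
  rule 2 (intervocalic voicing): wuhoseka → wuhosega
  rule 3: no change — wuhosega
  rule 4 (unconditioned shift): wuhosega → vuhosega
  ⇒ Rabel vuhosega

vuhosega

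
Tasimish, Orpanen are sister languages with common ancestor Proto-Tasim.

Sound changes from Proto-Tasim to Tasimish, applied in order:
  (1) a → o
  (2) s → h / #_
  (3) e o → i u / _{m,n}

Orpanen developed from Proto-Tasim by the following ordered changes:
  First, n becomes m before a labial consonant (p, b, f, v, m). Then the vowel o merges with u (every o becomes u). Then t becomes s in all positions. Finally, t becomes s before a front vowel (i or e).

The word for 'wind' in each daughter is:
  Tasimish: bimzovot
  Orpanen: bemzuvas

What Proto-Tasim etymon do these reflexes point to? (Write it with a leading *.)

*bemzovat

Position 2: Tasimish has i, Orpanen has e. Orpanen preserves e here (none of its changes turn any other segment into e), so the proto-segment is *e.
Position 7: Tasimish has o, Orpanen has a. Orpanen preserves a here (none of its changes turn any other segment into a), so the proto-segment is *a.
Position 8: Tasimish has t, Orpanen has s. Tasimish preserves t here (none of its changes turn any other segment into t), so the proto-segment is *t.
Verify the candidate proto-form against each daughter:
Tasimish: *bemzovat > bemzovot > bimzovot  (by vowel merger, pre-nasal raising)
Orpanen: start from *bemzovat.
  rule 1: no change — bemzovat
  rule 2 (vowel merger): bemzovat → bemzuvat
  rule 3 (unconditioned shift): bemzuvat → bemzuvas
  rule 4: no change — bemzuvas
  ⇒ Orpanen bemzuvas
*bemzovat is the unique common source.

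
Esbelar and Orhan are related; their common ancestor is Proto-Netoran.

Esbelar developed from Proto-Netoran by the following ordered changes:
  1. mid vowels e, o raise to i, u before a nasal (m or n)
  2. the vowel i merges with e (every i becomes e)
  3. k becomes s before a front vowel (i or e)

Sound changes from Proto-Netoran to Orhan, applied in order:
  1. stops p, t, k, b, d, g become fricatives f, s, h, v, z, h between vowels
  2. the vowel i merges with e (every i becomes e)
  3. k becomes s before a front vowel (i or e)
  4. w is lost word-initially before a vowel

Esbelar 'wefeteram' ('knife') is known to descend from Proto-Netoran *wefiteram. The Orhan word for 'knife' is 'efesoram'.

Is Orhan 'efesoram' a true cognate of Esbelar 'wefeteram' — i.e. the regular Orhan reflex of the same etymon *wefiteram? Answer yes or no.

Derive the expected Orhan reflex of *wefiteram:
Orhan: start from *wefiteram.
  rule 1 (intervocalic lenition): wefiteram → wefiseram
  rule 2 (vowel merger): wefiseram → wefeseram
  rule 3: no change — wefeseram
  rule 4 (glide loss): wefeseram → efeseram
  ⇒ Orhan efeseram
The regular Orhan reflex would be 'efeseram', but the attested form is 'efesoram'. The correspondence is irregular, so they are not cognates (the Orhan form has a different source).

no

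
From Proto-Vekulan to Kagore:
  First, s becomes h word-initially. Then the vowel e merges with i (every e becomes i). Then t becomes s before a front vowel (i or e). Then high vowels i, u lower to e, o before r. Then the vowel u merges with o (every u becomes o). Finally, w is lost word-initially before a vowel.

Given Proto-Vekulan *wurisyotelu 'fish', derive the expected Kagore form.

Kagore: start from *wurisyotelu.
  rule 1: no change — wurisyotelu
  rule 2 (vowel merger): wurisyotelu → wurisyotilu
  rule 3 (palatalisation): wurisyotilu → wurisyosilu
  rule 4 (pre-rhotic lowering): wurisyosilu → worisyosilu
  rule 5 (vowel merger): worisyosilu → worisyosilo
  rule 6 (glide loss): worisyosilo → orisyosilo
  ⇒ Kagore orisyosilo

orisyosilo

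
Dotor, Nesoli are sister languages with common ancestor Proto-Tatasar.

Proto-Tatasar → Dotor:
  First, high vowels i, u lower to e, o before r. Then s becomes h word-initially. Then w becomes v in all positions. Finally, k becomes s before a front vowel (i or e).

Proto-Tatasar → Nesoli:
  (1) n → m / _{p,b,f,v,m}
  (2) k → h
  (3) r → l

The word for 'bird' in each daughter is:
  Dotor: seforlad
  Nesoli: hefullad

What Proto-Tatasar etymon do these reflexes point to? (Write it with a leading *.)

Position 1: Dotor has s, Nesoli has h. Taking the neighbouring segments as reconstructed: Dotor s can only go back to *k; Nesoli h could go back to *k or *h — the one source consistent with every daughter is *k.
Position 5: Dotor has r, Nesoli has l. Dotor preserves r here (none of its changes turn any other segment into r), so the proto-segment is *r.
Position 4: Dotor has o, Nesoli has u. Nesoli preserves u here (none of its changes turn any other segment into u), so the proto-segment is *u.
Verify the candidate proto-form against each daughter:
Dotor: *kefurlad > keforlad > seforlad  (by pre-rhotic lowering, palatalisation)
Nesoli: *kefurlad > hefurlad > hefullad  (by unconditioned shift, unconditioned shift)
*kefurlad is the unique common source.

*kefurlad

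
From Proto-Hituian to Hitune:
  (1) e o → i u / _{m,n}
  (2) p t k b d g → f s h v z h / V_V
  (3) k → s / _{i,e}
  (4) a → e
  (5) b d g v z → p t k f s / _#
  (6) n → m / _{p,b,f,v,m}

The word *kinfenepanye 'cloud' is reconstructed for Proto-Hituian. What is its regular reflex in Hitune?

simfinefenye

Hitune: *kinfenepanye > kinfinepanye > kinfinefanye > sinfinefanye > sinfinefenye > simfinefenye  (by pre-nasal raising, intervocalic lenition, palatalisation, vowel merger, nasal place assimilation)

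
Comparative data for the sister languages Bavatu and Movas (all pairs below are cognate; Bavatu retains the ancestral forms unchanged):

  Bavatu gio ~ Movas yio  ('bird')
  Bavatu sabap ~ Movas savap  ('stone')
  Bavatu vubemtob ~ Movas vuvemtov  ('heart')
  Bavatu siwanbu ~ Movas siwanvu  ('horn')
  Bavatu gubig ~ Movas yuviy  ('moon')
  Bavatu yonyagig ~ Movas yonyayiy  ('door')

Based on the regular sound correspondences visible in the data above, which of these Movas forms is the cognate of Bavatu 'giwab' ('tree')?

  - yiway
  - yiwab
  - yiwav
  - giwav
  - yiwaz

gio ~ yio — Bavatu g corresponds to Movas y word-initially before a front vowel.
vubemtob ~ vuvemtov — Bavatu b corresponds to Movas v word-finally.
Applying these to Bavatu 'giwab':
  giwab → yiwab   (g→y word-initially before a front vowel)
  yiwab → yiwav   (b→v word-finally)
So the Movas cognate is 'yiwav'.

yiwav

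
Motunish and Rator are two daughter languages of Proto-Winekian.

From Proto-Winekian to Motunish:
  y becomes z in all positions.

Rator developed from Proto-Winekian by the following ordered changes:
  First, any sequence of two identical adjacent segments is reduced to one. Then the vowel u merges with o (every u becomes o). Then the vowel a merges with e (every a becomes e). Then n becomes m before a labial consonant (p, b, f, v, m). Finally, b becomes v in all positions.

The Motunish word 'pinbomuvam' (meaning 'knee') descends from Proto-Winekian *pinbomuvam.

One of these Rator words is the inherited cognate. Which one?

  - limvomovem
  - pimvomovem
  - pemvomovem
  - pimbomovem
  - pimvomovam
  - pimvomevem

pimvomovem

Rator: *pinbomuvam > pinbomovam > pinbomovem > pimbomovem > pimvomovem  (by vowel merger, vowel merger, nasal place assimilation, unconditioned shift)
The other candidates each miss or misapply at least one Rator change.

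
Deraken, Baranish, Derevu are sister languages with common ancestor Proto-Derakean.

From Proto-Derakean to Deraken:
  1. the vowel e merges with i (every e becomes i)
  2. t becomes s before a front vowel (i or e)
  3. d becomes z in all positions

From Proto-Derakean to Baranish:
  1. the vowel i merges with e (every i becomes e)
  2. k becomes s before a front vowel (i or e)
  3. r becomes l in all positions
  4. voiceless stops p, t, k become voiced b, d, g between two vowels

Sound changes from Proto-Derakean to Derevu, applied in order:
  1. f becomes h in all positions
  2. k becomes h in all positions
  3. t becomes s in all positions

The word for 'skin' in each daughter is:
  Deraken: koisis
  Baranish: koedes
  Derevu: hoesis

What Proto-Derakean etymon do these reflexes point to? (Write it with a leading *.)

*koetis

Position 1: Deraken has k, Baranish has k, Derevu has h. Deraken preserves k here (none of its changes turn any other segment into k), so the proto-segment is *k.
Position 5: Deraken has i, Baranish has e, Derevu has i. Derevu preserves i here (none of its changes turn any other segment into i), so the proto-segment is *i.
Position 3: Deraken has i, Baranish has e, Derevu has e. Derevu preserves e here (none of its changes turn any other segment into e), so the proto-segment is *e.
This points to *koetis. Verify forward in each daughter:
Deraken: *koetis
  koetis → koitis   [vowel merger]
  koitis → koisis   [palatalisation]
  koisis (rule 3 does not apply)
  giving Deraken koisis.
Baranish: start from *koetis.
  rule 1 (vowel merger): koetis → koetes
  rule 2: no change — koetes
  rule 3: no change — koetes
  rule 4 (intervocalic voicing): koetes → koedes
  ⇒ Baranish koedes
Derevu: *koetis > hoetis > hoesis  (by unconditioned shift, unconditioned shift)
No other proto-form is consistent with every reflex, so the reconstruction is *koetis.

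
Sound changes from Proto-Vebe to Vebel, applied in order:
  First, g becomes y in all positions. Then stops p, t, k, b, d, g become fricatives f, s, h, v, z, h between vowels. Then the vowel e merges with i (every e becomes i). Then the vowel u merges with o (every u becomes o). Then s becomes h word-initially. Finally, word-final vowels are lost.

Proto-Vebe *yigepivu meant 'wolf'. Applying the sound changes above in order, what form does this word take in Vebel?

yiyifiv

Vebel: *yigepivu
  yigepivu → yiyepivu   [unconditioned shift]
  yiyepivu → yiyefivu   [intervocalic lenition]
  yiyefivu → yiyifivu   [vowel merger]
  yiyifivu → yiyifivo   [vowel merger]
  yiyifivo (rule 5 does not apply)
  yiyifivo → yiyifiv   [apocope]
  giving Vebel yiyifiv.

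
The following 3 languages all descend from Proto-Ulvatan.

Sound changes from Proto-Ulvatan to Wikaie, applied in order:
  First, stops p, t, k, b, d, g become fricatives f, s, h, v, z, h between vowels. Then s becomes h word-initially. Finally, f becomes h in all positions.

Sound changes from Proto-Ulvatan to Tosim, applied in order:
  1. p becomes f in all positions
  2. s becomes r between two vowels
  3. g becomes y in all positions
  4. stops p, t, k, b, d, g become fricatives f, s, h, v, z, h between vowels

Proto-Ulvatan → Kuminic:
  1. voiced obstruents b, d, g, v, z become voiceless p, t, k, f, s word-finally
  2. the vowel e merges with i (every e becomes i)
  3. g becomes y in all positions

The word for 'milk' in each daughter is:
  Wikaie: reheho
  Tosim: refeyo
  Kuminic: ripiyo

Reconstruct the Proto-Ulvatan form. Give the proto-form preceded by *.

Position 4: Wikaie has e, Tosim has e, Kuminic has i. Wikaie preserves e here (none of its changes turn any other segment into e), so the proto-segment is *e.
Position 3: Wikaie has h, Tosim has f, Kuminic has p. Taking the neighbouring segments as reconstructed: Wikaie h could go back to *p or *k or *g or *f or *h; Tosim f could go back to *p or *f; Kuminic p can only go back to *p — the one source consistent with every daughter is *p.
Position 5: Wikaie has h, Tosim has y, Kuminic has y. Taking the neighbouring segments as reconstructed: Wikaie h could go back to *p or *k or *g or *f or *h; Tosim y could go back to *g or *y; Kuminic y could go back to *g or *y — the one source consistent with every daughter is *g.
This points to *repego. Verify forward in each daughter:
Wikaie: *repego
  repego → refeho   [intervocalic lenition]
  refeho (rule 2 does not apply)
  refeho → reheho   [unconditioned shift]
  giving Wikaie reheho.
Tosim: *repego
  repego → refego   [unconditioned shift]
  refego (rule 2 does not apply)
  refego → refeyo   [unconditioned shift]
  refeyo (rule 4 does not apply)
  giving Tosim refeyo.
Kuminic: *repego
  repego (rule 1 does not apply)
  repego → ripigo   [vowel merger]
  ripigo → ripiyo   [unconditioned shift]
  giving Kuminic ripiyo.
*repego is the unique common source.

*repego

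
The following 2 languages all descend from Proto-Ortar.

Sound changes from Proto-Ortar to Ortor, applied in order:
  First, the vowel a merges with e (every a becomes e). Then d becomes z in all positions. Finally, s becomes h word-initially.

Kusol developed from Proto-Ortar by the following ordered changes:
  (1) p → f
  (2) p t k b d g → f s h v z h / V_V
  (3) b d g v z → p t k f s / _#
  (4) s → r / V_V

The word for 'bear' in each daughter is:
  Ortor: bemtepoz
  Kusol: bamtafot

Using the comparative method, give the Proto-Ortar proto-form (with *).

*bamtapod

Position 2: Ortor has e, Kusol has a. Kusol preserves a here (none of its changes turn any other segment into a), so the proto-segment is *a.
Position 5: Ortor has e, Kusol has a. Kusol preserves a here (none of its changes turn any other segment into a), so the proto-segment is *a.
Verify the candidate proto-form against each daughter:
Ortor: *bamtapod > bemtepod > bemtepoz  (by vowel merger, unconditioned shift)
Kusol: start from *bamtapod.
  rule 1 (unconditioned shift): bamtapod → bamtafod
  rule 2: no change — bamtafod
  rule 3 (final devoicing): bamtafod → bamtafot
  rule 4: no change — bamtafot
  ⇒ Kusol bamtafot
No other proto-form is consistent with every reflex, so the reconstruction is *bamtapod.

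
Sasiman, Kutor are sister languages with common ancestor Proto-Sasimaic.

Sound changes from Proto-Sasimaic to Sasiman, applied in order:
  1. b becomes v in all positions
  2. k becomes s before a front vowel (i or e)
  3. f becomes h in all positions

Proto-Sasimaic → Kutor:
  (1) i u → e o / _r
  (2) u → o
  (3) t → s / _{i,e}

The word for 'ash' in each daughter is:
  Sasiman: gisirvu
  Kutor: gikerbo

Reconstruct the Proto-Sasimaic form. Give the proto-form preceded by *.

Position 3: Sasiman has s, Kutor has k. Kutor preserves k here (none of its changes turn any other segment into k), so the proto-segment is *k.
Position 7: Sasiman has u, Kutor has o. Sasiman preserves u here (none of its changes turn any other segment into u), so the proto-segment is *u.
This points to *gikirbu. Verify forward in each daughter:
Sasiman: *gikirbu > gikirvu > gisirvu  (by unconditioned shift, palatalisation)
Kutor: *gikirbu
  gikirbu → gikerbu   [pre-rhotic lowering]
  gikerbu → gikerbo   [vowel merger]
  gikerbo (rule 3 does not apply)
  giving Kutor gikerbo.
No other proto-form is consistent with every reflex, so the reconstruction is *gikirbu.

*gikirbu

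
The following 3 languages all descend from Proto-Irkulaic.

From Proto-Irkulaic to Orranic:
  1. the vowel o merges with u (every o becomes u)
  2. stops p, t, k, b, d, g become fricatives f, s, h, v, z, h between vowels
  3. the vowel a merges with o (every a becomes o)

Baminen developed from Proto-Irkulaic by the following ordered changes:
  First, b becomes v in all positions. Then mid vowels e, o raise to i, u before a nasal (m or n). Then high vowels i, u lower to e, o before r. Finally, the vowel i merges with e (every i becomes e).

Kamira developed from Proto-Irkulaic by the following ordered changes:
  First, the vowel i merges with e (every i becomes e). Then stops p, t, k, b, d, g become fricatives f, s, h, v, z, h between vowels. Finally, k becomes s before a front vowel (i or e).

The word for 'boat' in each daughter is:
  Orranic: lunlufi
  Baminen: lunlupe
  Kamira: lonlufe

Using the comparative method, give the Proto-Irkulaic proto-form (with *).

Position 6: Orranic has f, Baminen has p, Kamira has f. Baminen preserves p here (none of its changes turn any other segment into p), so the proto-segment is *p.
Position 2: Orranic has u, Baminen has u, Kamira has o. Kamira preserves o here (none of its changes turn any other segment into o), so the proto-segment is *o.
Verify the candidate proto-form against each daughter:
Orranic: *lonlupi > lunlupi > lunlufi  (by vowel merger, intervocalic lenition)
Baminen: *lonlupi > lunlupi > lunlupe  (by pre-nasal raising, vowel merger)
Kamira: *lonlupi > lonlupe > lonlufe  (by vowel merger, intervocalic lenition)
No other proto-form is consistent with every reflex, so the reconstruction is *lonlupi.

*lonlupi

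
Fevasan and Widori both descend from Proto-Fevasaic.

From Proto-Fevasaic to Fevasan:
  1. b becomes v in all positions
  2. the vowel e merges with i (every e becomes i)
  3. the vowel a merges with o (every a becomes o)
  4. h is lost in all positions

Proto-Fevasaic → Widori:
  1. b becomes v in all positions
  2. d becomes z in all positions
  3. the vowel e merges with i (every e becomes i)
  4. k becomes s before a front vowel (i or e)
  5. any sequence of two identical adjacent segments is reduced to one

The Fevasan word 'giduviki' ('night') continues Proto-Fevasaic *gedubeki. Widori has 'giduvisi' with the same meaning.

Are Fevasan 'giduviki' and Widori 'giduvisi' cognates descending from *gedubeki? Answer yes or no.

no

Derive the expected Widori reflex of *gedubeki:
Widori: start from *gedubeki.
  rule 1 (unconditioned shift): gedubeki → geduveki
  rule 2 (unconditioned shift): geduveki → gezuveki
  rule 3 (vowel merger): gezuveki → gizuviki
  rule 4 (palatalisation): gizuviki → gizuvisi
  rule 5: no change — gizuvisi
  ⇒ Widori gizuvisi
The regular Widori reflex would be 'gizuvisi', but the attested form is 'giduvisi'. The correspondence is irregular, so they are not cognates (the Widori form has a different source).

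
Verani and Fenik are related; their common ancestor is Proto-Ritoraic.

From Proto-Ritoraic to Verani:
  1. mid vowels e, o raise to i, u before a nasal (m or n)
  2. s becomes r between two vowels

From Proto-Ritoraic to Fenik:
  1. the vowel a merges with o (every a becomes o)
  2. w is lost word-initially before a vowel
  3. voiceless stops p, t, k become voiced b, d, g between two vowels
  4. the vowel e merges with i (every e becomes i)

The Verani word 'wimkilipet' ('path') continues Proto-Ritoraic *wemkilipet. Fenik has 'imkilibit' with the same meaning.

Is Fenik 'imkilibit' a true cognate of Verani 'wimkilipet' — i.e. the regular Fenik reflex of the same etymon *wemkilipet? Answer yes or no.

Derive the expected Fenik reflex of *wemkilipet:
Fenik: *wemkilipet > emkilipet > emkilibet > imkilibit  (by glide loss, intervocalic voicing, vowel merger)
Fenik 'imkilibit' matches the regular reflex exactly, so the pair is cognate.

yes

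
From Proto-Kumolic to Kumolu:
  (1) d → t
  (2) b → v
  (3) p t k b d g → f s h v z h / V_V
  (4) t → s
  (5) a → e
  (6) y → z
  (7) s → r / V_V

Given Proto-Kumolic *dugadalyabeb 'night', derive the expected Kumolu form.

suherelzevev

Kumolu: *dugadalyabeb > tugatalyabeb > tugatalyavev > tuhasalyavev > suhasalyavev > suheselyevev > suheselzevev > suherelzevev  (by unconditioned shift, unconditioned shift, intervocalic lenition, unconditioned shift, vowel merger, unconditioned shift, rhotacism)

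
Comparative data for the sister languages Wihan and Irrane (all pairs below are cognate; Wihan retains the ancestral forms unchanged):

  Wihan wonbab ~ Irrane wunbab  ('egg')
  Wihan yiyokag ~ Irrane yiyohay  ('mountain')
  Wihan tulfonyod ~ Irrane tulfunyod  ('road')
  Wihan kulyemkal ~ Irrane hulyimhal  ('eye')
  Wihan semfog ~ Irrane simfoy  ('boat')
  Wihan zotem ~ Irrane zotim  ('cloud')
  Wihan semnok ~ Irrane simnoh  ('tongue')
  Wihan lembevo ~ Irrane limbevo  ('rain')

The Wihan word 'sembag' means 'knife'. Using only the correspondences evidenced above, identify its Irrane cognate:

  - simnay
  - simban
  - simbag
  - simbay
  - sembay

kulyemkal ~ hulyimhal, semfog ~ simfoy — Wihan e corresponds to Irrane i after a consonant, before a nasal.
yiyokag ~ yiyohay, semfog ~ simfoy — Wihan g corresponds to Irrane y word-finally.
Applying these to Wihan 'sembag':
  sembag → simbag   (e→i after a consonant, before a nasal)
  simbag → simbay   (g→y word-finally)
So the Irrane cognate is 'simbay'.

simbay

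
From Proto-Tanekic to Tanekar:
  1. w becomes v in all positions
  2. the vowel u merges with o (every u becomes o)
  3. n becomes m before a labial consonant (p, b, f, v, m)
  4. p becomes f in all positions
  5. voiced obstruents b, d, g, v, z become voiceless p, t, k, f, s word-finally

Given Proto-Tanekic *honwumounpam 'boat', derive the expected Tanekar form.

Tanekar: *honwumounpam > honvumounpam > honvomoonpam > homvomoompam > homvomoomfam  (by unconditioned shift, vowel merger, nasal place assimilation, unconditioned shift)

homvomoomfam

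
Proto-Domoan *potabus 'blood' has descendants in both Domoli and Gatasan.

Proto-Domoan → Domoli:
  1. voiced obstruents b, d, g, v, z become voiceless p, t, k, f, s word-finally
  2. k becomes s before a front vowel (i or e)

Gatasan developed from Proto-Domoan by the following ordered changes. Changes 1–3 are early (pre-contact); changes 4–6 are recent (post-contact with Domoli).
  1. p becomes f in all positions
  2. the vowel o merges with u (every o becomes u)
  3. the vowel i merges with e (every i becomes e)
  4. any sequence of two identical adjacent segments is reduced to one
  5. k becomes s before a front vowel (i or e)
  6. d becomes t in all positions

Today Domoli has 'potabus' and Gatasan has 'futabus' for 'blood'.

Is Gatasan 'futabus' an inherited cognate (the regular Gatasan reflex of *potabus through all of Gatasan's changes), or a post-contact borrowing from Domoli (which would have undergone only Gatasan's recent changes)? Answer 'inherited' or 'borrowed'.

If inherited, *potabus would pass through all of Gatasan's changes:
Gatasan: start from *potabus.
  rule 1 (unconditioned shift): potabus → fotabus
  rule 2 (vowel merger): fotabus → futabus
  rule 3: no change — futabus
  rule 4: no change — futabus
  rule 5: no change — futabus
  rule 6: no change — futabus
  ⇒ Gatasan futabus
If borrowed from Domoli 'potabus' after the early changes, it would undergo only the recent ones:
  rule 4 (degemination): no change (potabus)
  rule 5 (palatalisation): no change (potabus)
  rule 6 (unconditioned shift): no change (potabus)
  ⇒ as a loan: potabus
Gatasan 'futabus' matches the inherited outcome exactly, so it is an inherited cognate, not a loan.

inherited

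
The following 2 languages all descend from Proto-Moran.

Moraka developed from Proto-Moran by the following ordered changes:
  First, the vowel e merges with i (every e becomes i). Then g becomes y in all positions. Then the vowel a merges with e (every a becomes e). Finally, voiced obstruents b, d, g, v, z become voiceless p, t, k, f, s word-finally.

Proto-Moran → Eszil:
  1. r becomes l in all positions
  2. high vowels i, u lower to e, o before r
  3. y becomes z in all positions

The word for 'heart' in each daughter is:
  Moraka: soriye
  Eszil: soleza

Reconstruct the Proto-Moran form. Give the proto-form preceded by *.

*soreya

Position 4: Moraka has i, Eszil has e. Taking the neighbouring segments as reconstructed: Moraka i could go back to *e or *i; Eszil e can only go back to *e — the one source consistent with every daughter is *e.
Position 5: Moraka has y, Eszil has z. Taking the neighbouring segments as reconstructed: Moraka y could go back to *g or *y; Eszil z could go back to *z or *y — the one source consistent with every daughter is *y.
Position 6: Moraka has e, Eszil has a. Eszil preserves a here (none of its changes turn any other segment into a), so the proto-segment is *a.
Verify the candidate proto-form against each daughter:
Moraka: *soreya
  soreya → soriya   [vowel merger]
  soriya (rule 2 does not apply)
  soriya → soriye   [vowel merger]
  soriye (rule 4 does not apply)
  giving Moraka soriye.
Eszil: start from *soreya.
  rule 1 (unconditioned shift): soreya → soleya
  rule 2: no change — soleya
  rule 3 (unconditioned shift): soleya → soleza
  ⇒ Eszil soleza
No other proto-form is consistent with every reflex, so the reconstruction is *soreya.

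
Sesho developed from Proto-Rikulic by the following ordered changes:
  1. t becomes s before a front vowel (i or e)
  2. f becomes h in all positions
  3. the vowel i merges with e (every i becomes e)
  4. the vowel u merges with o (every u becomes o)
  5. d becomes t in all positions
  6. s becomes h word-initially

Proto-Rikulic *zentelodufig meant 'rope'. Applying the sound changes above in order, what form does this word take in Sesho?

Sesho: start from *zentelodufig.
  rule 1 (palatalisation): zentelodufig → zenselodufig
  rule 2 (unconditioned shift): zenselodufig → zenseloduhig
  rule 3 (vowel merger): zenseloduhig → zenseloduheg
  rule 4 (vowel merger): zenseloduheg → zenselodoheg
  rule 5 (unconditioned shift): zenselodoheg → zenselotoheg
  rule 6: no change — zenselotoheg
  ⇒ Sesho zenselotoheg

zenselotoheg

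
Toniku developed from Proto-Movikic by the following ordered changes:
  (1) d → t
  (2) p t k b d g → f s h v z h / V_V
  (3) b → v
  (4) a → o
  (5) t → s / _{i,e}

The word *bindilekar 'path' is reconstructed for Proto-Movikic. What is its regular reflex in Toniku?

vinsilehor

Toniku: start from *bindilekar.
  rule 1 (unconditioned shift): bindilekar → bintilekar
  rule 2 (intervocalic lenition): bintilekar → bintilehar
  rule 3 (unconditioned shift): bintilehar → vintilehar
  rule 4 (vowel merger): vintilehar → vintilehor
  rule 5 (palatalisation): vintilehor → vinsilehor
  ⇒ Toniku vinsilehor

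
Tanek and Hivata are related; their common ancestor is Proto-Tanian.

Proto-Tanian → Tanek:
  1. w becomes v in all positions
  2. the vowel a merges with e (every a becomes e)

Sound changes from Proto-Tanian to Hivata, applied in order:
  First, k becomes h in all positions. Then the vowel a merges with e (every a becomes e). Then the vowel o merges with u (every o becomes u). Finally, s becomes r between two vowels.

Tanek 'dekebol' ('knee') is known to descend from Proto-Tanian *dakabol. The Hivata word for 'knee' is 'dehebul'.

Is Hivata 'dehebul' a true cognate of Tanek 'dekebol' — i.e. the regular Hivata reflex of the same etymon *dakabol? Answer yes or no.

Derive the expected Hivata reflex of *dakabol:
Hivata: *dakabol
  dakabol → dahabol   [unconditioned shift]
  dahabol → dehebol   [vowel merger]
  dehebol → dehebul   [vowel merger]
  dehebul (rule 4 does not apply)
  giving Hivata dehebul.
Hivata 'dehebul' matches the regular reflex exactly, so the pair is cognate.

yes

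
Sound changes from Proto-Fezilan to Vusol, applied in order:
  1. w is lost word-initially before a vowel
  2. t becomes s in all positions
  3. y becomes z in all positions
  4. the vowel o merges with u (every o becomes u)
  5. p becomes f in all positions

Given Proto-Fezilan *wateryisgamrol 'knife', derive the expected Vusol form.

aserzisgamrul

Vusol: *wateryisgamrol > ateryisgamrol > aseryisgamrol > aserzisgamrol > aserzisgamrul  (by glide loss, unconditioned shift, unconditioned shift, vowel merger)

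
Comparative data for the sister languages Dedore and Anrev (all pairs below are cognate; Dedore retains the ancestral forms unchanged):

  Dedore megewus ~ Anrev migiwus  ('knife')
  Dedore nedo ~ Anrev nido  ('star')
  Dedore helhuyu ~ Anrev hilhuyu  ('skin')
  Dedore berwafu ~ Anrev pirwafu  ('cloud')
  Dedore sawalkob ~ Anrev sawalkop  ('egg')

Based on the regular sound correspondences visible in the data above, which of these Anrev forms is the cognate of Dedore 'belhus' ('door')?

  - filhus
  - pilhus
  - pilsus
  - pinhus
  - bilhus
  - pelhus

berwafu ~ pirwafu — Dedore b corresponds to Anrev p word-initially before a front vowel.
megewus ~ migiwus, nedo ~ nido — Dedore e corresponds to Anrev i after a consonant, before a consonant other than r, m, n, p, b, f, v.
Applying these to Dedore 'belhus':
  belhus → pelhus   (b→p word-initially before a front vowel)
  pelhus → pilhus   (e→i after a consonant, before a consonant other than r, m, n, p, b, f, v)
So the Anrev cognate is 'pilhus'.

pilhus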